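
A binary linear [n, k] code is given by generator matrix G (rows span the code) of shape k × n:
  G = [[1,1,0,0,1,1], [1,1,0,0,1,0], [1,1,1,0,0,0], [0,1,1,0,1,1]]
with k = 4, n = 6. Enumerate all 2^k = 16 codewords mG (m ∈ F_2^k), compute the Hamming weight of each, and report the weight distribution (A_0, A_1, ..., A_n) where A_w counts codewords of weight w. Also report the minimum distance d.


Weight distribution: A_0 = 1, A_1 = 2, A_2 = 4, A_3 = 6, A_4 = 3. Minimum distance d = 1.

Enumerate all 2^4 = 16 messages m ∈ F_2^4.
For each, compute codeword c = mG in F_2^6, then tally its weight.
  m = 0000 → c = 000000, weight = 0.
  m = 1000 → c = 110011, weight = 4.
  m = 0100 → c = 110010, weight = 3.
  m = 1100 → c = 000001, weight = 1.
  m = 0010 → c = 111000, weight = 3.
  m = 1010 → c = 001011, weight = 3.
  m = 0110 → c = 001010, weight = 2.
  m = 1110 → c = 111001, weight = 4.
  m = 0001 → c = 011011, weight = 4.
  m = 1001 → c = 101000, weight = 2.
  m = 0101 → c = 101001, weight = 3.
  m = 1101 → c = 011010, weight = 3.
  m = 0011 → c = 100011, weight = 3.
  m = 1011 → c = 010000, weight = 1.
  m = 0111 → c = 010001, weight = 2.
  m = 1111 → c = 100010, weight = 2.
Tally weights:
  weight 0: 1 codewords.
  weight 1: 2 codewords.
  weight 2: 4 codewords.
  weight 3: 6 codewords.
  weight 4: 3 codewords.
Minimum distance d = smallest w > 0 with A_w > 0 = 1.
Sanity: Σ A_w = 16 = 2^4 = 16 ✓.


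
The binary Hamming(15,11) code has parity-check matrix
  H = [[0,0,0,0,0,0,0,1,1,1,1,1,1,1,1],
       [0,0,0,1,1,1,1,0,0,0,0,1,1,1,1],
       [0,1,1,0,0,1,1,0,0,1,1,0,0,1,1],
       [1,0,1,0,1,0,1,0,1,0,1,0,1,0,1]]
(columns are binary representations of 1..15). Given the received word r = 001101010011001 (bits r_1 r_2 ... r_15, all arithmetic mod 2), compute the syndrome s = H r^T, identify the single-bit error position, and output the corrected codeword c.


s = (0, 0, 0, 1)^T, error position = 1, corrected codeword c = 101101010011001

Compute s = H r^T mod 2 one row at a time:
  s_1 = 1 + 0 + 0 + 1 + 1 + 0 + 0 + 1 = 4 ≡ 0 (mod 2).
  s_2 = 1 + 0 + 1 + 0 + 1 + 0 + 0 + 1 = 4 ≡ 0 (mod 2).
  s_3 = 0 + 1 + 1 + 0 + 0 + 1 + 0 + 1 = 4 ≡ 0 (mod 2).
  s_4 = 0 + 1 + 0 + 0 + 0 + 1 + 0 + 1 = 3 ≡ 1 (mod 2).
s = (0, 0, 0, 1)^T — this equals column 1 of H (binary 0001), so error is at position 1.
Correct: flip bit 1 of r = 001101010011001 to get c = 101101010011001.


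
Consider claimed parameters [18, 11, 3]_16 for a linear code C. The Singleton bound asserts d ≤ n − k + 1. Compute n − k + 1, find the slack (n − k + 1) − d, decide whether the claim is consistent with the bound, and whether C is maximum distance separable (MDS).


Singleton RHS = n − k + 1 = 8, slack = 5, bound satisfied, not MDS.

Singleton bound: d ≤ n − k + 1.
Here n = 18, k = 11, so n − k + 1 = 8.
Given d = 3, check d ≤ 8: YES.
Slack = (n − k + 1) − d = 5.
The code is NOT MDS (slack = 5 > 0).
Description: the claimed parameters are [18, 11, 3]_16; such a code would be non-MDS.


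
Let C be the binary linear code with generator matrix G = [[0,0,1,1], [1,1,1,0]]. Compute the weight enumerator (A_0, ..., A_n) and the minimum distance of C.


Weight distribution: A_0 = 1, A_2 = 1, A_3 = 2. Minimum distance d = 2.

Enumerate all 2^2 = 4 messages m ∈ F_2^2.
For each, compute codeword c = mG in F_2^4, then tally its weight.
  m = 00 → c = 0000, weight = 0.
  m = 10 → c = 0011, weight = 2.
  m = 01 → c = 1110, weight = 3.
  m = 11 → c = 1101, weight = 3.
Tally weights:
  weight 0: 1 codewords.
  weight 2: 1 codewords.
  weight 3: 2 codewords.
Minimum distance d = smallest w > 0 with A_w > 0 = 2.
Sanity: Σ A_w = 4 = 2^2 = 4 ✓.


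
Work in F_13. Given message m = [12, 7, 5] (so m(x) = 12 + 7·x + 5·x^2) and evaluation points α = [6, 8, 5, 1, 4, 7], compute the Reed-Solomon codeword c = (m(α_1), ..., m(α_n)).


c = [0, 11, 3, 11, 3, 7]

Message polynomial: m(x) = 12 + 7·x + 5·x^2 (mod 13).
For each evaluation point α_i, compute m(α_i) mod 13:
  α_1 = 6: Horner steps 5 → 11 → 0, so m(6) = 0.
  α_2 = 8: Horner steps 5 → 8 → 11, so m(8) = 11.
  α_3 = 5: Horner steps 5 → 6 → 3, so m(5) = 3.
  α_4 = 1: Horner steps 5 → 12 → 11, so m(1) = 11.
  α_5 = 4: Horner steps 5 → 1 → 3, so m(4) = 3.
  α_6 = 7: Horner steps 5 → 3 → 7, so m(7) = 7.
Codeword c = [0, 11, 3, 11, 3, 7] ∈ F_13^6.


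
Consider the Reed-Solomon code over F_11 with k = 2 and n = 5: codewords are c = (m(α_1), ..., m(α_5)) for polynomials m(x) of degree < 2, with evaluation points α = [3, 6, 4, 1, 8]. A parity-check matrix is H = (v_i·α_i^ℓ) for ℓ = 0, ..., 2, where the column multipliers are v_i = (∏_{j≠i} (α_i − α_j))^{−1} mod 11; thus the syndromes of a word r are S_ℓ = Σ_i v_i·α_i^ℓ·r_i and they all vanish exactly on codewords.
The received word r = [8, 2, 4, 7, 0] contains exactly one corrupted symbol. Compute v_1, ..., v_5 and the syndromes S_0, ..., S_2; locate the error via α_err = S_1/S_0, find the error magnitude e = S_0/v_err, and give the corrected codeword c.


S = (1, 3, 9), error at position 1, error magnitude e = 3, c = [5, 2, 4, 7, 0].

Step 1: column multipliers v_i = (∏_{j≠i}(α_i − α_j))^{−1} mod 11.
  i = 1 (α = 3): (3−6)(3−4)(3−1)(3−8) = (−3)·(−1)·2·(−5) = −30 ≡ 3, so v_1 = 3^{−1} = 4 (mod 11).
  i = 2 (α = 6): (6−3)(6−4)(6−1)(6−8) = 3·2·5·(−2) = −60 ≡ 6, so v_2 = 6^{−1} = 2 (mod 11).
  i = 3 (α = 4): (4−3)(4−6)(4−1)(4−8) = 1·(−2)·3·(−4) = 24 ≡ 2, so v_3 = 2^{−1} = 6 (mod 11).
  i = 4 (α = 1): (1−3)(1−6)(1−4)(1−8) = (−2)·(−5)·(−3)·(−7) = 210 ≡ 1, so v_4 = 1^{−1} = 1 (mod 11).
  i = 5 (α = 8): (8−3)(8−6)(8−4)(8−1) = 5·2·4·7 = 280 ≡ 5, so v_5 = 5^{−1} = 9 (mod 11).
  v = [4, 2, 6, 1, 9].
Step 2: syndromes of r = [8, 2, 4, 7, 0] (all sums mod 11).
  S_0 = Σ v_i r_i = 4·8 + 2·2 + 6·4 + 1·7 + 9·0 = 67 ≡ 1.
  S_1 = Σ v_i α_i r_i = 4·3·8 + 2·6·2 + 6·4·4 + 1·1·7 + 9·8·0 = 223 ≡ 3.
  α_i^2 mod 11 = [9, 3, 5, 1, 9].
  S_2 = Σ v_i α_i^2 r_i = 4·9·8 + 2·3·2 + 6·5·4 + 1·1·7 + 9·9·0 = 427 ≡ 9.
  S = (1, 3, 9) ≠ 0, so r is not a codeword (an error is present).
Step 3: locate the error. For a single error e at position i, S_ℓ = v_i·e·α_i^ℓ, so α_err = S_1/S_0.
  S_0^{−1} = 1^{−1} = 1 (mod 11), so α_err = 3·1 = 3 ≡ 3 = α_1. Error position i = 1.
  Consistency check: S_2/S_1 = 9·4 = 36 ≡ 3 = α_err ✓ (single-error assumption holds).
Step 4: error magnitude e = S_0/v_1 = S_0·∏_{j≠1}(α_1 − α_j) = 1·3 = 3 ≡ 3 (mod 11).
Step 5: correct position 1: c_1 = r_1 − e = 8 − 3 ≡ 5 (mod 11). Hence c = [5, 2, 4, 7, 0].
  Check: interpolating c through the α_i gives m(x) = 8 + 10·x (degree < 2) with m(α_i) = c_i for every i, so c is indeed a codeword.


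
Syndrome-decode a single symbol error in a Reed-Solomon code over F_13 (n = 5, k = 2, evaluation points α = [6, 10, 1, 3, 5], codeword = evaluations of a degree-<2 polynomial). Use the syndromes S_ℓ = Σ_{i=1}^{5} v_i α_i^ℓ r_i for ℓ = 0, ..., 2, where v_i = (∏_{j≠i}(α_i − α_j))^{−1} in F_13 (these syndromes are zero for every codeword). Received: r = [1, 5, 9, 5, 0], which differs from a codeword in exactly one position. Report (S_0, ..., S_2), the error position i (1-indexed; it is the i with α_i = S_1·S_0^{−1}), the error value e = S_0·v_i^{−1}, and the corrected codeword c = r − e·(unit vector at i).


S = (1, 3, 9), error at position 4, error magnitude e = 7, c = [1, 5, 9, 11, 0].

Step 1: column multipliers v_i = (∏_{j≠i}(α_i − α_j))^{−1} mod 13.
  i = 1 (α = 6): (6−10)(6−1)(6−3)(6−5) = (−4)·5·3·1 = −60 ≡ 5, so v_1 = 5^{−1} = 8 (mod 13).
  i = 2 (α = 10): (10−6)(10−1)(10−3)(10−5) = 4·9·7·5 = 1260 ≡ 12, so v_2 = 12^{−1} = 12 (mod 13).
  i = 3 (α = 1): (1−6)(1−10)(1−3)(1−5) = (−5)·(−9)·(−2)·(−4) = 360 ≡ 9, so v_3 = 9^{−1} = 3 (mod 13).
  i = 4 (α = 3): (3−6)(3−10)(3−1)(3−5) = (−3)·(−7)·2·(−2) = −84 ≡ 7, so v_4 = 7^{−1} = 2 (mod 13).
  i = 5 (α = 5): (5−6)(5−10)(5−1)(5−3) = (−1)·(−5)·4·2 = 40 ≡ 1, so v_5 = 1^{−1} = 1 (mod 13).
  v = [8, 12, 3, 2, 1].
Step 2: syndromes of r = [1, 5, 9, 5, 0] (all sums mod 13).
  S_0 = Σ v_i r_i = 8·1 + 12·5 + 3·9 + 2·5 + 1·0 = 105 ≡ 1.
  S_1 = Σ v_i α_i r_i = 8·6·1 + 12·10·5 + 3·1·9 + 2·3·5 + 1·5·0 = 705 ≡ 3.
  α_i^2 mod 13 = [10, 9, 1, 9, 12].
  S_2 = Σ v_i α_i^2 r_i = 8·10·1 + 12·9·5 + 3·1·9 + 2·9·5 + 1·12·0 = 737 ≡ 9.
  S = (1, 3, 9) ≠ 0, so r is not a codeword (an error is present).
Step 3: locate the error. For a single error e at position i, S_ℓ = v_i·e·α_i^ℓ, so α_err = S_1/S_0.
  S_0^{−1} = 1^{−1} = 1 (mod 13), so α_err = 3·1 = 3 ≡ 3 = α_4. Error position i = 4.
  Consistency check: S_2/S_1 = 9·9 = 81 ≡ 3 = α_err ✓ (single-error assumption holds).
Step 4: error magnitude e = S_0/v_4 = S_0·∏_{j≠4}(α_4 − α_j) = 1·7 = 7 ≡ 7 (mod 13).
Step 5: correct position 4: c_4 = r_4 − e = 5 − 7 ≡ 11 (mod 13). Hence c = [1, 5, 9, 11, 0].
  Check: interpolating c through the α_i gives m(x) = 8 + 1·x (degree < 2) with m(α_i) = c_i for every i, so c is indeed a codeword.


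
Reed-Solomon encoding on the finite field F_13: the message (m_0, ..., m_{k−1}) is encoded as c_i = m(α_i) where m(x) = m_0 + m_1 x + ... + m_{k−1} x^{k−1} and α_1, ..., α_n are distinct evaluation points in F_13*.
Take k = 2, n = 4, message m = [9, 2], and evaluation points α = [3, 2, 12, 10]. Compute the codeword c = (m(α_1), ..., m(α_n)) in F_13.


c = [2, 0, 7, 3]

Message polynomial: m(x) = 9 + 2·x (mod 13).
For each evaluation point α_i, compute m(α_i) mod 13:
  α_1 = 3: Horner steps 2 → 2, so m(3) = 2.
  α_2 = 2: Horner steps 2 → 0, so m(2) = 0.
  α_3 = 12: Horner steps 2 → 7, so m(12) = 7.
  α_4 = 10: Horner steps 2 → 3, so m(10) = 3.
Codeword c = [2, 0, 7, 3] ∈ F_13^4.


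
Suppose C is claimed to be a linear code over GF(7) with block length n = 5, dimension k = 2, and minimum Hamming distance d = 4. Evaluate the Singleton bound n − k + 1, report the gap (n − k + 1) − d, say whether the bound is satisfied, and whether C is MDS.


Singleton RHS = n − k + 1 = 4, slack = 0, bound satisfied, MDS.

Singleton bound: d ≤ n − k + 1.
Here n = 5, k = 2, so n − k + 1 = 4.
Given d = 4, check d ≤ 4: YES.
Slack = (n − k + 1) − d = 0.
The code is MDS (slack = 0).
Description: the claimed parameters are [5, 2, 4]_7; such a code would be MDS (meets Singleton bound).


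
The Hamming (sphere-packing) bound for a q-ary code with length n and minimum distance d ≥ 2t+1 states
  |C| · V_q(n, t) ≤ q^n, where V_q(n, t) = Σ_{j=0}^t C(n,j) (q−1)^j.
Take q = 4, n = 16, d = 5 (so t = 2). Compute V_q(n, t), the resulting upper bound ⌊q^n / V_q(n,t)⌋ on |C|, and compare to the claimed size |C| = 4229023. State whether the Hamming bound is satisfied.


V_q(n, t) = 1129, q^n = 4294967296, Hamming bound = 3804222, |C| = 4229023 > bound (violated).

Step 1: Compute V_q(n, t) = Σ_{j=0}^2 C(n, j) (q−1)^j.
  j = 0: C(16,0)·(3)^0 = 1·1 = 1.
  j = 1: C(16,1)·(3)^1 = 16·3 = 48.
  j = 2: C(16,2)·(3)^2 = 120·9 = 1080.
  V_q(n, t) = 1 + 48 + 1080 = 1129.
Step 2: q^n = 4^16 = 4294967296.
Step 3: Hamming bound ⌊q^n / V_q(n,t)⌋ = ⌊4294967296/1129⌋ = 3804222.
Step 4: Compare |C| = 4229023 to 3804222: violated.
The claimed |C| lies above the Hamming bound, so no 4-ary code of length 16 with d ≥ 5 can have 4229023 codewords.


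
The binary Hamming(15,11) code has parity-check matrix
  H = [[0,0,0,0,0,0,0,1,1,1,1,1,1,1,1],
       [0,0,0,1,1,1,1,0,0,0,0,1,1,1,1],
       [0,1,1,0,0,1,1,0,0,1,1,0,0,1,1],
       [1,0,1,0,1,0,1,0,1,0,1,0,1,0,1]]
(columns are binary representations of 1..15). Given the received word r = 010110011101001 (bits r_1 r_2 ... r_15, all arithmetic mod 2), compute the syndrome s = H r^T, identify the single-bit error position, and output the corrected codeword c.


s = (1, 0, 1, 1)^T, error position = 11, corrected codeword c = 010110011111001

Compute s = H r^T mod 2 one row at a time:
  s_1 = 1 + 1 + 1 + 0 + 1 + 0 + 0 + 1 = 5 ≡ 1 (mod 2).
  s_2 = 1 + 1 + 0 + 0 + 1 + 0 + 0 + 1 = 4 ≡ 0 (mod 2).
  s_3 = 1 + 0 + 0 + 0 + 1 + 0 + 0 + 1 = 3 ≡ 1 (mod 2).
  s_4 = 0 + 0 + 1 + 0 + 1 + 0 + 0 + 1 = 3 ≡ 1 (mod 2).
s = (1, 0, 1, 1)^T — this equals column 11 of H (binary 1011), so error is at position 11.
Correct: flip bit 11 of r = 010110011101001 to get c = 010110011111001.


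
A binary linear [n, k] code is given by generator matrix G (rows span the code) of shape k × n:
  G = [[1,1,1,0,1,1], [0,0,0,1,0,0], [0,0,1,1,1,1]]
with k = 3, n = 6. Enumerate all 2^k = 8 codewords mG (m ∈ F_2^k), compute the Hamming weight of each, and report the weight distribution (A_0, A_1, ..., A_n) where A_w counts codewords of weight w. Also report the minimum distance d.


Weight distribution: A_0 = 1, A_1 = 1, A_2 = 1, A_3 = 2, A_4 = 1, A_5 = 1, A_6 = 1. Minimum distance d = 1.

Enumerate all 2^3 = 8 messages m ∈ F_2^3.
For each, compute codeword c = mG in F_2^6, then tally its weight.
  m = 000 → c = 000000, weight = 0.
  m = 100 → c = 111011, weight = 5.
  m = 010 → c = 000100, weight = 1.
  m = 110 → c = 111111, weight = 6.
  m = 001 → c = 001111, weight = 4.
  m = 101 → c = 110100, weight = 3.
  m = 011 → c = 001011, weight = 3.
  m = 111 → c = 110000, weight = 2.
Tally weights:
  weight 0: 1 codewords.
  weight 1: 1 codewords.
  weight 2: 1 codewords.
  weight 3: 2 codewords.
  weight 4: 1 codewords.
  weight 5: 1 codewords.
  weight 6: 1 codewords.
Minimum distance d = smallest w > 0 with A_w > 0 = 1.
Sanity: Σ A_w = 8 = 2^3 = 8 ✓.


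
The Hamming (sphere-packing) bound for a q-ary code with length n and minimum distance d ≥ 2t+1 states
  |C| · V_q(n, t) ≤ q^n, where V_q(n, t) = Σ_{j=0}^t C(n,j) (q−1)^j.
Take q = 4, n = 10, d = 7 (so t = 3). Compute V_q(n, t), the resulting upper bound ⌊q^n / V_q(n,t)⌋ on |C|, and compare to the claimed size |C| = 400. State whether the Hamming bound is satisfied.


V_q(n, t) = 3676, q^n = 1048576, Hamming bound = 285, |C| = 400 > bound (violated).

Step 1: Compute V_q(n, t) = Σ_{j=0}^3 C(n, j) (q−1)^j.
  j = 0: C(10,0)·(3)^0 = 1·1 = 1.
  j = 1: C(10,1)·(3)^1 = 10·3 = 30.
  j = 2: C(10,2)·(3)^2 = 45·9 = 405.
  j = 3: C(10,3)·(3)^3 = 120·27 = 3240.
  V_q(n, t) = 1 + 30 + 405 + 3240 = 3676.
Step 2: q^n = 4^10 = 1048576.
Step 3: Hamming bound ⌊q^n / V_q(n,t)⌋ = ⌊1048576/3676⌋ = 285.
Step 4: Compare |C| = 400 to 285: violated.
The claimed |C| lies above the Hamming bound, so no 4-ary code of length 10 with d ≥ 7 can have 400 codewords.


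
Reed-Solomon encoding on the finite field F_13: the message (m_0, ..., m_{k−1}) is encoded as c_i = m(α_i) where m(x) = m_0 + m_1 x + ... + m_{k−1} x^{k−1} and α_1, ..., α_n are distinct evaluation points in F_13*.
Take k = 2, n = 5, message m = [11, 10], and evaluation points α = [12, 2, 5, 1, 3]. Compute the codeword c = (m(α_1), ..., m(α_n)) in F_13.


c = [1, 5, 9, 8, 2]

Message polynomial: m(x) = 11 + 10·x (mod 13).
For each evaluation point α_i, compute m(α_i) mod 13:
  α_1 = 12: Horner steps 10 → 1, so m(12) = 1.
  α_2 = 2: Horner steps 10 → 5, so m(2) = 5.
  α_3 = 5: Horner steps 10 → 9, so m(5) = 9.
  α_4 = 1: Horner steps 10 → 8, so m(1) = 8.
  α_5 = 3: Horner steps 10 → 2, so m(3) = 2.
Codeword c = [1, 5, 9, 8, 2] ∈ F_13^5.


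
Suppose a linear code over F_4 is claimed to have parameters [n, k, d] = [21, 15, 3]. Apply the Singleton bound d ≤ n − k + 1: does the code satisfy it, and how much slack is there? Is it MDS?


Singleton RHS = n − k + 1 = 7, slack = 4, bound satisfied, not MDS.

Singleton bound: d ≤ n − k + 1.
Here n = 21, k = 15, so n − k + 1 = 7.
Given d = 3, check d ≤ 7: YES.
Slack = (n − k + 1) − d = 4.
The code is NOT MDS (slack = 4 > 0).
Description: the claimed parameters are [21, 15, 3]_4; such a code would be non-MDS.


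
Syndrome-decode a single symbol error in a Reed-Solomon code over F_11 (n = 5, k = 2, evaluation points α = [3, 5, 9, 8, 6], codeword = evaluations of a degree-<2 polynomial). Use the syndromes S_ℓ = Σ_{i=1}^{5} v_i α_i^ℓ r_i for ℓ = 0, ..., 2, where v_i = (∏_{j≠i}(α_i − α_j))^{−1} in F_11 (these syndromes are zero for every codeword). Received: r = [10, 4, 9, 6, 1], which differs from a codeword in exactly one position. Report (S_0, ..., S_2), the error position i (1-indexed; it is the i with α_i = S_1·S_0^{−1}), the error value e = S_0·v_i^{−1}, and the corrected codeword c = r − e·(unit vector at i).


S = (1, 9, 4), error at position 3, error magnitude e = 6, c = [10, 4, 3, 6, 1].

Step 1: column multipliers v_i = (∏_{j≠i}(α_i − α_j))^{−1} mod 11.
  i = 1 (α = 3): (3−5)(3−9)(3−8)(3−6) = (−2)·(−6)·(−5)·(−3) = 180 ≡ 4, so v_1 = 4^{−1} = 3 (mod 11).
  i = 2 (α = 5): (5−3)(5−9)(5−8)(5−6) = 2·(−4)·(−3)·(−1) = −24 ≡ 9, so v_2 = 9^{−1} = 5 (mod 11).
  i = 3 (α = 9): (9−3)(9−5)(9−8)(9−6) = 6·4·1·3 = 72 ≡ 6, so v_3 = 6^{−1} = 2 (mod 11).
  i = 4 (α = 8): (8−3)(8−5)(8−9)(8−6) = 5·3·(−1)·2 = −30 ≡ 3, so v_4 = 3^{−1} = 4 (mod 11).
  i = 5 (α = 6): (6−3)(6−5)(6−9)(6−8) = 3·1·(−3)·(−2) = 18 ≡ 7, so v_5 = 7^{−1} = 8 (mod 11).
  v = [3, 5, 2, 4, 8].
Step 2: syndromes of r = [10, 4, 9, 6, 1] (all sums mod 11).
  S_0 = Σ v_i r_i = 3·10 + 5·4 + 2·9 + 4·6 + 8·1 = 100 ≡ 1.
  S_1 = Σ v_i α_i r_i = 3·3·10 + 5·5·4 + 2·9·9 + 4·8·6 + 8·6·1 = 592 ≡ 9.
  α_i^2 mod 11 = [9, 3, 4, 9, 3].
  S_2 = Σ v_i α_i^2 r_i = 3·9·10 + 5·3·4 + 2·4·9 + 4·9·6 + 8·3·1 = 642 ≡ 4.
  S = (1, 9, 4) ≠ 0, so r is not a codeword (an error is present).
Step 3: locate the error. For a single error e at position i, S_ℓ = v_i·e·α_i^ℓ, so α_err = S_1/S_0.
  S_0^{−1} = 1^{−1} = 1 (mod 11), so α_err = 9·1 = 9 ≡ 9 = α_3. Error position i = 3.
  Consistency check: S_2/S_1 = 4·5 = 20 ≡ 9 = α_err ✓ (single-error assumption holds).
Step 4: error magnitude e = S_0/v_3 = S_0·∏_{j≠3}(α_3 − α_j) = 1·6 = 6 ≡ 6 (mod 11).
Step 5: correct position 3: c_3 = r_3 − e = 9 − 6 ≡ 3 (mod 11). Hence c = [10, 4, 3, 6, 1].
  Check: interpolating c through the α_i gives m(x) = 8 + 8·x (degree < 2) with m(α_i) = c_i for every i, so c is indeed a codeword.


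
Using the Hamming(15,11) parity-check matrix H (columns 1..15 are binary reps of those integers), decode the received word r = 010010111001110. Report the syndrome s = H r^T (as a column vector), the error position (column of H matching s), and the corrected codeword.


s = (1, 1, 1, 0)^T, error position = 14, corrected codeword c = 010010111001100

Compute s = H r^T mod 2 one row at a time:
  s_1 = 1 + 1 + 0 + 0 + 1 + 1 + 1 + 0 = 5 ≡ 1 (mod 2).
  s_2 = 0 + 1 + 0 + 1 + 1 + 1 + 1 + 0 = 5 ≡ 1 (mod 2).
  s_3 = 1 + 0 + 0 + 1 + 0 + 0 + 1 + 0 = 3 ≡ 1 (mod 2).
  s_4 = 0 + 0 + 1 + 1 + 1 + 0 + 1 + 0 = 4 ≡ 0 (mod 2).
s = (1, 1, 1, 0)^T — this equals column 14 of H (binary 1110), so error is at position 14.
Correct: flip bit 14 of r = 010010111001110 to get c = 010010111001100.


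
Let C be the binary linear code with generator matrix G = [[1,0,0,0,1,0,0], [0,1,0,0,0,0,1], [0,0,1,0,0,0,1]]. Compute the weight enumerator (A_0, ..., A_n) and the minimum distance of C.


Weight distribution: A_0 = 1, A_2 = 4, A_4 = 3. Minimum distance d = 2.

Enumerate all 2^3 = 8 messages m ∈ F_2^3.
For each, compute codeword c = mG in F_2^7, then tally its weight.
  m = 000 → c = 0000000, weight = 0.
  m = 100 → c = 1000100, weight = 2.
  m = 010 → c = 0100001, weight = 2.
  m = 110 → c = 1100101, weight = 4.
  m = 001 → c = 0010001, weight = 2.
  m = 101 → c = 1010101, weight = 4.
  m = 011 → c = 0110000, weight = 2.
  m = 111 → c = 1110100, weight = 4.
Tally weights:
  weight 0: 1 codewords.
  weight 2: 4 codewords.
  weight 4: 3 codewords.
Minimum distance d = smallest w > 0 with A_w > 0 = 2.
Sanity: Σ A_w = 8 = 2^3 = 8 ✓.


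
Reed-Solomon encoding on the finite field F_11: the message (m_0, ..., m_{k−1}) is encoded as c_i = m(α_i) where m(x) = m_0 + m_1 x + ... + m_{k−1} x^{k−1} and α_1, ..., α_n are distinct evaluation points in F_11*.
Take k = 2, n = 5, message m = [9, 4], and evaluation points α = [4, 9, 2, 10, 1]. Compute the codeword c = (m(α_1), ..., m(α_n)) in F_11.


c = [3, 1, 6, 5, 2]

Message polynomial: m(x) = 9 + 4·x (mod 11).
For each evaluation point α_i, compute m(α_i) mod 11:
  α_1 = 4: Horner steps 4 → 3, so m(4) = 3.
  α_2 = 9: Horner steps 4 → 1, so m(9) = 1.
  α_3 = 2: Horner steps 4 → 6, so m(2) = 6.
  α_4 = 10: Horner steps 4 → 5, so m(10) = 5.
  α_5 = 1: Horner steps 4 → 2, so m(1) = 2.
Codeword c = [3, 1, 6, 5, 2] ∈ F_11^5.


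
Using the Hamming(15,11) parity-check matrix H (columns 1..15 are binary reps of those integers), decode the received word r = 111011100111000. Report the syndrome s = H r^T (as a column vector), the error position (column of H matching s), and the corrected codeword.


s = (1, 0, 0, 1)^T, error position = 9, corrected codeword c = 111011101111000

Compute s = H r^T mod 2 one row at a time:
  s_1 = 0 + 0 + 1 + 1 + 1 + 0 + 0 + 0 = 3 ≡ 1 (mod 2).
  s_2 = 0 + 1 + 1 + 1 + 1 + 0 + 0 + 0 = 4 ≡ 0 (mod 2).
  s_3 = 1 + 1 + 1 + 1 + 1 + 1 + 0 + 0 = 6 ≡ 0 (mod 2).
  s_4 = 1 + 1 + 1 + 1 + 0 + 1 + 0 + 0 = 5 ≡ 1 (mod 2).
s = (1, 0, 0, 1)^T — this equals column 9 of H (binary 1001), so error is at position 9.
Correct: flip bit 9 of r = 111011100111000 to get c = 111011101111000.


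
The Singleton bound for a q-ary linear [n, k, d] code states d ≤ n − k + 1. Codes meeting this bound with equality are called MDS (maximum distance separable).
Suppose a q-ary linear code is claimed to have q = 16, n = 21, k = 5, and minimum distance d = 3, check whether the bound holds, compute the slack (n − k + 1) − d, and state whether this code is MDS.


Singleton RHS = n − k + 1 = 17, slack = 14, bound satisfied, not MDS.

Singleton bound: d ≤ n − k + 1.
Here n = 21, k = 5, so n − k + 1 = 17.
Given d = 3, check d ≤ 17: YES.
Slack = (n − k + 1) − d = 14.
The code is NOT MDS (slack = 14 > 0).
Description: the claimed parameters are [21, 5, 3]_16; such a code would be non-MDS.


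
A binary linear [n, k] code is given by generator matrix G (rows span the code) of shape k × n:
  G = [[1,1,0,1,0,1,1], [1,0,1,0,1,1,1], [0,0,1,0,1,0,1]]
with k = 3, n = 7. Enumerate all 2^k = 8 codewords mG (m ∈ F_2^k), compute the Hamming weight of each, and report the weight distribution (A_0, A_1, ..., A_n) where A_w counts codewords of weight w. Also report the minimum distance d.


Weight distribution: A_0 = 1, A_2 = 1, A_3 = 2, A_4 = 1, A_5 = 2, A_6 = 1. Minimum distance d = 2.

Enumerate all 2^3 = 8 messages m ∈ F_2^3.
For each, compute codeword c = mG in F_2^7, then tally its weight.
  m = 000 → c = 0000000, weight = 0.
  m = 100 → c = 1101011, weight = 5.
  m = 010 → c = 1010111, weight = 5.
  m = 110 → c = 0111100, weight = 4.
  m = 001 → c = 0010101, weight = 3.
  m = 101 → c = 1111110, weight = 6.
  m = 011 → c = 1000010, weight = 2.
  m = 111 → c = 0101001, weight = 3.
Tally weights:
  weight 0: 1 codewords.
  weight 2: 1 codewords.
  weight 3: 2 codewords.
  weight 4: 1 codewords.
  weight 5: 2 codewords.
  weight 6: 1 codewords.
Minimum distance d = smallest w > 0 with A_w > 0 = 2.
Sanity: Σ A_w = 8 = 2^3 = 8 ✓.


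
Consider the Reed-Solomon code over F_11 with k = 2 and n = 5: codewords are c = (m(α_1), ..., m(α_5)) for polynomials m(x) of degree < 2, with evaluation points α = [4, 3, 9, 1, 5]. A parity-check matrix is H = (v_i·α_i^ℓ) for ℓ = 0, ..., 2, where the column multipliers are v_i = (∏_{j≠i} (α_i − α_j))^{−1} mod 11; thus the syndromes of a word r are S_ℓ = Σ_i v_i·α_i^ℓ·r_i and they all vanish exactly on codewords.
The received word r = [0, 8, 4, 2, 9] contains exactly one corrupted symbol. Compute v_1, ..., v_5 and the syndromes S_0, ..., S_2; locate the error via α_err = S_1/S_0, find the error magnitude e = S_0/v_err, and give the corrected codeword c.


S = (6, 8, 7), error at position 5, error magnitude e = 6, c = [0, 8, 4, 2, 3].

Step 1: column multipliers v_i = (∏_{j≠i}(α_i − α_j))^{−1} mod 11.
  i = 1 (α = 4): (4−3)(4−9)(4−1)(4−5) = 1·(−5)·3·(−1) = 15 ≡ 4, so v_1 = 4^{−1} = 3 (mod 11).
  i = 2 (α = 3): (3−4)(3−9)(3−1)(3−5) = (−1)·(−6)·2·(−2) = −24 ≡ 9, so v_2 = 9^{−1} = 5 (mod 11).
  i = 3 (α = 9): (9−4)(9−3)(9−1)(9−5) = 5·6·8·4 = 960 ≡ 3, so v_3 = 3^{−1} = 4 (mod 11).
  i = 4 (α = 1): (1−4)(1−3)(1−9)(1−5) = (−3)·(−2)·(−8)·(−4) = 192 ≡ 5, so v_4 = 5^{−1} = 9 (mod 11).
  i = 5 (α = 5): (5−4)(5−3)(5−9)(5−1) = 1·2·(−4)·4 = −32 ≡ 1, so v_5 = 1^{−1} = 1 (mod 11).
  v = [3, 5, 4, 9, 1].
Step 2: syndromes of r = [0, 8, 4, 2, 9] (all sums mod 11).
  S_0 = Σ v_i r_i = 3·0 + 5·8 + 4·4 + 9·2 + 1·9 = 83 ≡ 6.
  S_1 = Σ v_i α_i r_i = 3·4·0 + 5·3·8 + 4·9·4 + 9·1·2 + 1·5·9 = 327 ≡ 8.
  α_i^2 mod 11 = [5, 9, 4, 1, 3].
  S_2 = Σ v_i α_i^2 r_i = 3·5·0 + 5·9·8 + 4·4·4 + 9·1·2 + 1·3·9 = 469 ≡ 7.
  S = (6, 8, 7) ≠ 0, so r is not a codeword (an error is present).
Step 3: locate the error. For a single error e at position i, S_ℓ = v_i·e·α_i^ℓ, so α_err = S_1/S_0.
  S_0^{−1} = 6^{−1} = 2 (mod 11), so α_err = 8·2 = 16 ≡ 5 = α_5. Error position i = 5.
  Consistency check: S_2/S_1 = 7·7 = 49 ≡ 5 = α_err ✓ (single-error assumption holds).
Step 4: error magnitude e = S_0/v_5 = S_0·∏_{j≠5}(α_5 − α_j) = 6·1 = 6 ≡ 6 (mod 11).
Step 5: correct position 5: c_5 = r_5 − e = 9 − 6 ≡ 3 (mod 11). Hence c = [0, 8, 4, 2, 3].
  Check: interpolating c through the α_i gives m(x) = 10 + 3·x (degree < 2) with m(α_i) = c_i for every i, so c is indeed a codeword.


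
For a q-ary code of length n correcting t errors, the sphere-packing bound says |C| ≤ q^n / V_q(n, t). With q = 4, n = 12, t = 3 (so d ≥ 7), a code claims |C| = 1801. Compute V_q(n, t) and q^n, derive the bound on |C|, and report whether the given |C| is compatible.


V_q(n, t) = 6571, q^n = 16777216, Hamming bound = 2553, |C| = 1801 ≤ bound (satisfied).

Step 1: Compute V_q(n, t) = Σ_{j=0}^3 C(n, j) (q−1)^j.
  j = 0: C(12,0)·(3)^0 = 1·1 = 1.
  j = 1: C(12,1)·(3)^1 = 12·3 = 36.
  j = 2: C(12,2)·(3)^2 = 66·9 = 594.
  j = 3: C(12,3)·(3)^3 = 220·27 = 5940.
  V_q(n, t) = 1 + 36 + 594 + 5940 = 6571.
Step 2: q^n = 4^12 = 16777216.
Step 3: Hamming bound ⌊q^n / V_q(n,t)⌋ = ⌊16777216/6571⌋ = 2553.
Step 4: Compare |C| = 1801 to 2553: satisfied.
The claimed |C| lies below the Hamming bound.


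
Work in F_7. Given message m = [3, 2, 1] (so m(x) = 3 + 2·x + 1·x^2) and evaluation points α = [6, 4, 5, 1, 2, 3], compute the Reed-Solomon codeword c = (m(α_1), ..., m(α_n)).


c = [2, 6, 3, 6, 4, 4]

Message polynomial: m(x) = 3 + 2·x + 1·x^2 (mod 7).
For each evaluation point α_i, compute m(α_i) mod 7:
  α_1 = 6: Horner steps 1 → 1 → 2, so m(6) = 2.
  α_2 = 4: Horner steps 1 → 6 → 6, so m(4) = 6.
  α_3 = 5: Horner steps 1 → 0 → 3, so m(5) = 3.
  α_4 = 1: Horner steps 1 → 3 → 6, so m(1) = 6.
  α_5 = 2: Horner steps 1 → 4 → 4, so m(2) = 4.
  α_6 = 3: Horner steps 1 → 5 → 4, so m(3) = 4.
Codeword c = [2, 6, 3, 6, 4, 4] ∈ F_7^6.


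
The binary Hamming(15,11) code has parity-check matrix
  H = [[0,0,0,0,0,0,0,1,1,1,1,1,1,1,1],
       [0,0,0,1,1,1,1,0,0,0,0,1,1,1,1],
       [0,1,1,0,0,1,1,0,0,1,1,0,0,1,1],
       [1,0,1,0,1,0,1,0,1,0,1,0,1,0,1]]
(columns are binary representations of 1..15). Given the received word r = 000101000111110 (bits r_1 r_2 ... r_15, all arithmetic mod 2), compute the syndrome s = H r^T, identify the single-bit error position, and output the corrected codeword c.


s = (1, 1, 0, 0)^T, error position = 12, corrected codeword c = 000101000110110

Compute s = H r^T mod 2 one row at a time:
  s_1 = 0 + 0 + 1 + 1 + 1 + 1 + 1 + 0 = 5 ≡ 1 (mod 2).
  s_2 = 1 + 0 + 1 + 0 + 1 + 1 + 1 + 0 = 5 ≡ 1 (mod 2).
  s_3 = 0 + 0 + 1 + 0 + 1 + 1 + 1 + 0 = 4 ≡ 0 (mod 2).
  s_4 = 0 + 0 + 0 + 0 + 0 + 1 + 1 + 0 = 2 ≡ 0 (mod 2).
s = (1, 1, 0, 0)^T — this equals column 12 of H (binary 1100), so error is at position 12.
Correct: flip bit 12 of r = 000101000111110 to get c = 000101000110110.


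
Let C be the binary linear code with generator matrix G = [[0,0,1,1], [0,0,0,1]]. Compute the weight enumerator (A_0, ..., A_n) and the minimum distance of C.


Weight distribution: A_0 = 1, A_1 = 2, A_2 = 1. Minimum distance d = 1.

Enumerate all 2^2 = 4 messages m ∈ F_2^2.
For each, compute codeword c = mG in F_2^4, then tally its weight.
  m = 00 → c = 0000, weight = 0.
  m = 10 → c = 0011, weight = 2.
  m = 01 → c = 0001, weight = 1.
  m = 11 → c = 0010, weight = 1.
Tally weights:
  weight 0: 1 codewords.
  weight 1: 2 codewords.
  weight 2: 1 codewords.
Minimum distance d = smallest w > 0 with A_w > 0 = 1.
Sanity: Σ A_w = 4 = 2^2 = 4 ✓.


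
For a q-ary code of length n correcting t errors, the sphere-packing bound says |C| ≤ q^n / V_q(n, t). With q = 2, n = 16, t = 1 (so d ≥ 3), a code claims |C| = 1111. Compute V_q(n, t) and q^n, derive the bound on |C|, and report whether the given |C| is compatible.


V_q(n, t) = 17, q^n = 65536, Hamming bound = 3855, |C| = 1111 ≤ bound (satisfied).

Step 1: Compute V_q(n, t) = Σ_{j=0}^1 C(n, j) (q−1)^j.
  j = 0: C(16,0)·(1)^0 = 1·1 = 1.
  j = 1: C(16,1)·(1)^1 = 16·1 = 16.
  V_q(n, t) = 1 + 16 = 17.
Step 2: q^n = 2^16 = 65536.
Step 3: Hamming bound ⌊q^n / V_q(n,t)⌋ = ⌊65536/17⌋ = 3855.
Step 4: Compare |C| = 1111 to 3855: satisfied.
The claimed |C| lies below the Hamming bound.


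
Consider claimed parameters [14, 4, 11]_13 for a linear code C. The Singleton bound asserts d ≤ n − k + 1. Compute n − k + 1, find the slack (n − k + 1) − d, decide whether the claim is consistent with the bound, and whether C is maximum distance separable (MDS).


Singleton RHS = n − k + 1 = 11, slack = 0, bound satisfied, MDS.

Singleton bound: d ≤ n − k + 1.
Here n = 14, k = 4, so n − k + 1 = 11.
Given d = 11, check d ≤ 11: YES.
Slack = (n − k + 1) − d = 0.
The code is MDS (slack = 0).
Description: the claimed parameters are [14, 4, 11]_13; such a code would be MDS (meets Singleton bound).


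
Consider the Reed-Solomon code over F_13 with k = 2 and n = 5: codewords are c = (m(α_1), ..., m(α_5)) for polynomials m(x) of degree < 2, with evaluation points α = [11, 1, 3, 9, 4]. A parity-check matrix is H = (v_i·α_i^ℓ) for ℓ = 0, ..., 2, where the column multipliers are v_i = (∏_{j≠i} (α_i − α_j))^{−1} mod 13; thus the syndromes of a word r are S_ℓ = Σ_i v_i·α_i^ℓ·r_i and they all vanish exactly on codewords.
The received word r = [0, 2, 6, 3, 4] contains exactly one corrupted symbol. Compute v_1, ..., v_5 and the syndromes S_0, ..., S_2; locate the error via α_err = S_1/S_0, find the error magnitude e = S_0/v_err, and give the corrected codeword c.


S = (9, 1, 3), error at position 3, error magnitude e = 7, c = [0, 2, 12, 3, 4].

Step 1: column multipliers v_i = (∏_{j≠i}(α_i − α_j))^{−1} mod 13.
  i = 1 (α = 11): (11−1)(11−3)(11−9)(11−4) = 10·8·2·7 = 1120 ≡ 2, so v_1 = 2^{−1} = 7 (mod 13).
  i = 2 (α = 1): (1−11)(1−3)(1−9)(1−4) = (−10)·(−2)·(−8)·(−3) = 480 ≡ 12, so v_2 = 12^{−1} = 12 (mod 13).
  i = 3 (α = 3): (3−11)(3−1)(3−9)(3−4) = (−8)·2·(−6)·(−1) = −96 ≡ 8, so v_3 = 8^{−1} = 5 (mod 13).
  i = 4 (α = 9): (9−11)(9−1)(9−3)(9−4) = (−2)·8·6·5 = −480 ≡ 1, so v_4 = 1^{−1} = 1 (mod 13).
  i = 5 (α = 4): (4−11)(4−1)(4−3)(4−9) = (−7)·3·1·(−5) = 105 ≡ 1, so v_5 = 1^{−1} = 1 (mod 13).
  v = [7, 12, 5, 1, 1].
Step 2: syndromes of r = [0, 2, 6, 3, 4] (all sums mod 13).
  S_0 = Σ v_i r_i = 7·0 + 12·2 + 5·6 + 1·3 + 1·4 = 61 ≡ 9.
  S_1 = Σ v_i α_i r_i = 7·11·0 + 12·1·2 + 5·3·6 + 1·9·3 + 1·4·4 = 157 ≡ 1.
  α_i^2 mod 13 = [4, 1, 9, 3, 3].
  S_2 = Σ v_i α_i^2 r_i = 7·4·0 + 12·1·2 + 5·9·6 + 1·3·3 + 1·3·4 = 315 ≡ 3.
  S = (9, 1, 3) ≠ 0, so r is not a codeword (an error is present).
Step 3: locate the error. For a single error e at position i, S_ℓ = v_i·e·α_i^ℓ, so α_err = S_1/S_0.
  S_0^{−1} = 9^{−1} = 3 (mod 13), so α_err = 1·3 = 3 ≡ 3 = α_3. Error position i = 3.
  Consistency check: S_2/S_1 = 3·1 = 3 ≡ 3 = α_err ✓ (single-error assumption holds).
Step 4: error magnitude e = S_0/v_3 = S_0·∏_{j≠3}(α_3 − α_j) = 9·8 = 72 ≡ 7 (mod 13).
Step 5: correct position 3: c_3 = r_3 − e = 6 − 7 ≡ 12 (mod 13). Hence c = [0, 2, 12, 3, 4].
  Check: interpolating c through the α_i gives m(x) = 10 + 5·x (degree < 2) with m(α_i) = c_i for every i, so c is indeed a codeword.


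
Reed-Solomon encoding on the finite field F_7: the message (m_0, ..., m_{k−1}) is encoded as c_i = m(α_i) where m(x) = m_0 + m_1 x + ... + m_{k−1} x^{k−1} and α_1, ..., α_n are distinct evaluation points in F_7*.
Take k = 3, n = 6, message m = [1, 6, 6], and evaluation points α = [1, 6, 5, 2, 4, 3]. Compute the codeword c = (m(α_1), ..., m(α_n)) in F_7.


c = [6, 1, 6, 2, 2, 3]

Message polynomial: m(x) = 1 + 6·x + 6·x^2 (mod 7).
For each evaluation point α_i, compute m(α_i) mod 7:
  α_1 = 1: Horner steps 6 → 5 → 6, so m(1) = 6.
  α_2 = 6: Horner steps 6 → 0 → 1, so m(6) = 1.
  α_3 = 5: Horner steps 6 → 1 → 6, so m(5) = 6.
  α_4 = 2: Horner steps 6 → 4 → 2, so m(2) = 2.
  α_5 = 4: Horner steps 6 → 2 → 2, so m(4) = 2.
  α_6 = 3: Horner steps 6 → 3 → 3, so m(3) = 3.
Codeword c = [6, 1, 6, 2, 2, 3] ∈ F_7^6.


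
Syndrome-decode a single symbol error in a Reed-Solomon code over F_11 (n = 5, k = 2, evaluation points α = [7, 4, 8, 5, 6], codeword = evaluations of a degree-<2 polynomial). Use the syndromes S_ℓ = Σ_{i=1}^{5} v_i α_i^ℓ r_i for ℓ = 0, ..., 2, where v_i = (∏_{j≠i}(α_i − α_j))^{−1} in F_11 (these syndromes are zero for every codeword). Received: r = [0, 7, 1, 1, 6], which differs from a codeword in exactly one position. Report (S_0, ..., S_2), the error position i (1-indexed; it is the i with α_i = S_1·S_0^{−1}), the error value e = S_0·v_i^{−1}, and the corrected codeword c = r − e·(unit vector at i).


S = (9, 6, 4), error at position 3, error magnitude e = 7, c = [0, 7, 5, 1, 6].

Step 1: column multipliers v_i = (∏_{j≠i}(α_i − α_j))^{−1} mod 11.
  i = 1 (α = 7): (7−4)(7−8)(7−5)(7−6) = 3·(−1)·2·1 = −6 ≡ 5, so v_1 = 5^{−1} = 9 (mod 11).
  i = 2 (α = 4): (4−7)(4−8)(4−5)(4−6) = (−3)·(−4)·(−1)·(−2) = 24 ≡ 2, so v_2 = 2^{−1} = 6 (mod 11).
  i = 3 (α = 8): (8−7)(8−4)(8−5)(8−6) = 1·4·3·2 = 24 ≡ 2, so v_3 = 2^{−1} = 6 (mod 11).
  i = 4 (α = 5): (5−7)(5−4)(5−8)(5−6) = (−2)·1·(−3)·(−1) = −6 ≡ 5, so v_4 = 5^{−1} = 9 (mod 11).
  i = 5 (α = 6): (6−7)(6−4)(6−8)(6−5) = (−1)·2·(−2)·1 = 4 ≡ 4, so v_5 = 4^{−1} = 3 (mod 11).
  v = [9, 6, 6, 9, 3].
Step 2: syndromes of r = [0, 7, 1, 1, 6] (all sums mod 11).
  S_0 = Σ v_i r_i = 9·0 + 6·7 + 6·1 + 9·1 + 3·6 = 75 ≡ 9.
  S_1 = Σ v_i α_i r_i = 9·7·0 + 6·4·7 + 6·8·1 + 9·5·1 + 3·6·6 = 369 ≡ 6.
  α_i^2 mod 11 = [5, 5, 9, 3, 3].
  S_2 = Σ v_i α_i^2 r_i = 9·5·0 + 6·5·7 + 6·9·1 + 9·3·1 + 3·3·6 = 345 ≡ 4.
  S = (9, 6, 4) ≠ 0, so r is not a codeword (an error is present).
Step 3: locate the error. For a single error e at position i, S_ℓ = v_i·e·α_i^ℓ, so α_err = S_1/S_0.
  S_0^{−1} = 9^{−1} = 5 (mod 11), so α_err = 6·5 = 30 ≡ 8 = α_3. Error position i = 3.
  Consistency check: S_2/S_1 = 4·2 = 8 ≡ 8 = α_err ✓ (single-error assumption holds).
Step 4: error magnitude e = S_0/v_3 = S_0·∏_{j≠3}(α_3 − α_j) = 9·2 = 18 ≡ 7 (mod 11).
Step 5: correct position 3: c_3 = r_3 − e = 1 − 7 ≡ 5 (mod 11). Hence c = [0, 7, 5, 1, 6].
  Check: interpolating c through the α_i gives m(x) = 9 + 5·x (degree < 2) with m(α_i) = c_i for every i, so c is indeed a codeword.


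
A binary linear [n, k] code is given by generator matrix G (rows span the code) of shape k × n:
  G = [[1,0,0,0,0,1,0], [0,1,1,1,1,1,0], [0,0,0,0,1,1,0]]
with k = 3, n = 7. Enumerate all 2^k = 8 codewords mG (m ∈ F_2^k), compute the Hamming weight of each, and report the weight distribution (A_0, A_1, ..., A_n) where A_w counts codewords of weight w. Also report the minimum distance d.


Weight distribution: A_0 = 1, A_2 = 3, A_3 = 1, A_5 = 3. Minimum distance d = 2.

Enumerate all 2^3 = 8 messages m ∈ F_2^3.
For each, compute codeword c = mG in F_2^7, then tally its weight.
  m = 000 → c = 0000000, weight = 0.
  m = 100 → c = 1000010, weight = 2.
  m = 010 → c = 0111110, weight = 5.
  m = 110 → c = 1111100, weight = 5.
  m = 001 → c = 0000110, weight = 2.
  m = 101 → c = 1000100, weight = 2.
  m = 011 → c = 0111000, weight = 3.
  m = 111 → c = 1111010, weight = 5.
Tally weights:
  weight 0: 1 codewords.
  weight 2: 3 codewords.
  weight 3: 1 codewords.
  weight 5: 3 codewords.
Minimum distance d = smallest w > 0 with A_w > 0 = 2.
Sanity: Σ A_w = 8 = 2^3 = 8 ✓.


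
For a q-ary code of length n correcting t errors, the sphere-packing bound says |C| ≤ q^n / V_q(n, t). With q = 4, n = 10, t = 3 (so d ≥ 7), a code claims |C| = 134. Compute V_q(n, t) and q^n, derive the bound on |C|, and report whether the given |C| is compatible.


V_q(n, t) = 3676, q^n = 1048576, Hamming bound = 285, |C| = 134 ≤ bound (satisfied).

Step 1: Compute V_q(n, t) = Σ_{j=0}^3 C(n, j) (q−1)^j.
  j = 0: C(10,0)·(3)^0 = 1·1 = 1.
  j = 1: C(10,1)·(3)^1 = 10·3 = 30.
  j = 2: C(10,2)·(3)^2 = 45·9 = 405.
  j = 3: C(10,3)·(3)^3 = 120·27 = 3240.
  V_q(n, t) = 1 + 30 + 405 + 3240 = 3676.
Step 2: q^n = 4^10 = 1048576.
Step 3: Hamming bound ⌊q^n / V_q(n,t)⌋ = ⌊1048576/3676⌋ = 285.
Step 4: Compare |C| = 134 to 285: satisfied.
The claimed |C| lies below the Hamming bound.


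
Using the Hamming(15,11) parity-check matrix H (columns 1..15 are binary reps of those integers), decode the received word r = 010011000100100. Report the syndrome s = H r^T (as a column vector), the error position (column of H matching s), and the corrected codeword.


s = (0, 1, 1, 0)^T, error position = 6, corrected codeword c = 010010000100100

Compute s = H r^T mod 2 one row at a time:
  s_1 = 0 + 0 + 1 + 0 + 0 + 1 + 0 + 0 = 2 ≡ 0 (mod 2).
  s_2 = 0 + 1 + 1 + 0 + 0 + 1 + 0 + 0 = 3 ≡ 1 (mod 2).
  s_3 = 1 + 0 + 1 + 0 + 1 + 0 + 0 + 0 = 3 ≡ 1 (mod 2).
  s_4 = 0 + 0 + 1 + 0 + 0 + 0 + 1 + 0 = 2 ≡ 0 (mod 2).
s = (0, 1, 1, 0)^T — this equals column 6 of H (binary 0110), so error is at position 6.
Correct: flip bit 6 of r = 010011000100100 to get c = 010010000100100.


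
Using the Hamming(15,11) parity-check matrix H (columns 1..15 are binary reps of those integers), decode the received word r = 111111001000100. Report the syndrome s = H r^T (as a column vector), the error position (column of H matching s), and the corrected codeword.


s = (0, 0, 1, 1)^T, error position = 3, corrected codeword c = 110111001000100

Compute s = H r^T mod 2 one row at a time:
  s_1 = 0 + 1 + 0 + 0 + 0 + 1 + 0 + 0 = 2 ≡ 0 (mod 2).
  s_2 = 1 + 1 + 1 + 0 + 0 + 1 + 0 + 0 = 4 ≡ 0 (mod 2).
  s_3 = 1 + 1 + 1 + 0 + 0 + 0 + 0 + 0 = 3 ≡ 1 (mod 2).
  s_4 = 1 + 1 + 1 + 0 + 1 + 0 + 1 + 0 = 5 ≡ 1 (mod 2).
s = (0, 0, 1, 1)^T — this equals column 3 of H (binary 0011), so error is at position 3.
Correct: flip bit 3 of r = 111111001000100 to get c = 110111001000100.


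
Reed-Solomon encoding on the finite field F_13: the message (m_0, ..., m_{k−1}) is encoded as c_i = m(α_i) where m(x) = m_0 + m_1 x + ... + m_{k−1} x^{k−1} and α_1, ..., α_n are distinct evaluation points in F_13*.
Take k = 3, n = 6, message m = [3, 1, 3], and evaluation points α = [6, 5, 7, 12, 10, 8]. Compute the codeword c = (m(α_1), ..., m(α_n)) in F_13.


c = [0, 5, 1, 5, 1, 8]

Message polynomial: m(x) = 3 + 1·x + 3·x^2 (mod 13).
For each evaluation point α_i, compute m(α_i) mod 13:
  α_1 = 6: Horner steps 3 → 6 → 0, so m(6) = 0.
  α_2 = 5: Horner steps 3 → 3 → 5, so m(5) = 5.
  α_3 = 7: Horner steps 3 → 9 → 1, so m(7) = 1.
  α_4 = 12: Horner steps 3 → 11 → 5, so m(12) = 5.
  α_5 = 10: Horner steps 3 → 5 → 1, so m(10) = 1.
  α_6 = 8: Horner steps 3 → 12 → 8, so m(8) = 8.
Codeword c = [0, 5, 1, 5, 1, 8] ∈ F_13^6.
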